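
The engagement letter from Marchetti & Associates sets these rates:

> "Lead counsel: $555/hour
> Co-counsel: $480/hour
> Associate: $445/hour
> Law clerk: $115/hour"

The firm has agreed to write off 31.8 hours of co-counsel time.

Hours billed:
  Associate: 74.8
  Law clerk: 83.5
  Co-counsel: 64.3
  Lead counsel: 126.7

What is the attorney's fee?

Lead counsel: 126.7 × $555 = $70,318.50
Co-counsel: 64.3 × $480 = $30,864.00
Associate: 74.8 × $445 = $33,286.00
Law clerk: 83.5 × $115 = $9,602.50
Subtotal: $144,071.00
Write-off: 31.8 × $480 = $15,264.00
Total: $144,071.00 − $15,264.00 = $128,807.00

$128,807.00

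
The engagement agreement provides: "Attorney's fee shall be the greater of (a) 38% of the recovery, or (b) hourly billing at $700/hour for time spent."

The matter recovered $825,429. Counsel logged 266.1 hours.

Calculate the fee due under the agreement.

$313,663.02

(a) 38% of $825,429 = $313,663.02
(b) 266.1 × $700 = $186,270.00
The greater is (a): $313,663.02.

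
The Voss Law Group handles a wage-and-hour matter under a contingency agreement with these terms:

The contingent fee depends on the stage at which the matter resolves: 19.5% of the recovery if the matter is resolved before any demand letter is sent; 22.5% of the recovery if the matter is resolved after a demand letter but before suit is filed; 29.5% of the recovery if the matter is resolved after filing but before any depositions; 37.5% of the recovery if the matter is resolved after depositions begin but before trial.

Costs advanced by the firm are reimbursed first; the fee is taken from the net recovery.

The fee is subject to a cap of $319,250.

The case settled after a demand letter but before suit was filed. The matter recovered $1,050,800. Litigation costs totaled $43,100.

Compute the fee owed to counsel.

Fee base (net of costs): $1,050,800 − $43,100 = $1,007,700
The matter settled after a demand letter but before suit was filed, so the 22.5% rate applies.
$1,007,700 × 22.5% = $226,732.50
$226,732.50 is under the $319,250 cap.

$226,732.50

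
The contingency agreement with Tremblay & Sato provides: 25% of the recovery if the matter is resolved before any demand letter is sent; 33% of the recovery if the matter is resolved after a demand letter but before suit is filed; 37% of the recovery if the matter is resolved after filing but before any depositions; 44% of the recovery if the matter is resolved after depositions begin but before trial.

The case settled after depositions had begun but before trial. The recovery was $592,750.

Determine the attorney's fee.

$260,810.00

The matter settled after depositions had begun but before trial, so the 44% rate applies.
$592,750 × 44% = $260,810.00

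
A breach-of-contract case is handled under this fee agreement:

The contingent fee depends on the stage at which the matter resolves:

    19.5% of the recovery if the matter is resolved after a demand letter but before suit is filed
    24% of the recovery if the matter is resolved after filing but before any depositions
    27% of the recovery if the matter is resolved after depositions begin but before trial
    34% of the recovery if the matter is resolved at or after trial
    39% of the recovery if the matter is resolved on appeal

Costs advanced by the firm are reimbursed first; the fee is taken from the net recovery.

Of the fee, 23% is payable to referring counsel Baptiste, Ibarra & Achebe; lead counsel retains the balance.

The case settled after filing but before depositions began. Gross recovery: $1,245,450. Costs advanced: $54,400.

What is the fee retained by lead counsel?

Fee base (net of costs): $1,245,450 − $54,400 = $1,191,050
The matter settled after filing but before depositions began, so the 24% rate applies.
$1,191,050 × 24% = $285,852.00
Referral share: 23% of $285,852.00 = $65,745.96; lead counsel retains $285,852.00 − $65,745.96 = $220,106.04.

$220,106.04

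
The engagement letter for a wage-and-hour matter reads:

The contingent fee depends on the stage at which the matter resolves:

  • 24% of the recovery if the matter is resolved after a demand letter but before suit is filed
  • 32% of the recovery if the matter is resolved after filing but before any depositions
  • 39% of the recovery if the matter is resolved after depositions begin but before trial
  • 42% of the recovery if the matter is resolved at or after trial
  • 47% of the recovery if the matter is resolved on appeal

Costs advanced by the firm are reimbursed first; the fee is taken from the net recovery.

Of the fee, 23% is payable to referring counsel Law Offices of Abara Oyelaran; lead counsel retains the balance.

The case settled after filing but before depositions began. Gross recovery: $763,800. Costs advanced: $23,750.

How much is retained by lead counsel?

$182,348.32

Fee base (net of costs): $763,800 − $23,750 = $740,050
The matter settled after filing but before depositions began, so the 32% rate applies.
$740,050 × 32% = $236,816.00
Referral share: 23% of $236,816.00 = $54,467.68; lead counsel retains $236,816.00 − $54,467.68 = $182,348.32.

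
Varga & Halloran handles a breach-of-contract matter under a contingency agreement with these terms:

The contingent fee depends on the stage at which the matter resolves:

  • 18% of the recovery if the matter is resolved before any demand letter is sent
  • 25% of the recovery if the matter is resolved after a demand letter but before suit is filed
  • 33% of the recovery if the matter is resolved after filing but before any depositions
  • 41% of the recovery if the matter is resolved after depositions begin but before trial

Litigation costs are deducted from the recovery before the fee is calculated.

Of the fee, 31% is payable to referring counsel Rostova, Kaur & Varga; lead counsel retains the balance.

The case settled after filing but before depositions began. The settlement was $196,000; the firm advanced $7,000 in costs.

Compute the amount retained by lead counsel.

$43,035.30

Fee base (net of costs): $196,000 − $7,000 = $189,000
The matter settled after filing but before depositions began, so the 33% rate applies.
$189,000 × 33% = $62,370.00
Referral share: 31% of $62,370.00 = $19,334.70; lead counsel retains $62,370.00 − $19,334.70 = $43,035.30.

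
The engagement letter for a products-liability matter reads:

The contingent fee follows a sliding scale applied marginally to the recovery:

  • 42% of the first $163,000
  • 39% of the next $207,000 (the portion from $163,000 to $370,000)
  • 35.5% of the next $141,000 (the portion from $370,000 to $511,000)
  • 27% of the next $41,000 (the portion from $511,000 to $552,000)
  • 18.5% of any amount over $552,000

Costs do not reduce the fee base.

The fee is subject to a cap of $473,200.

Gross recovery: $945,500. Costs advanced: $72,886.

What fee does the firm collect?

Fee base is the gross recovery, $945,500; costs are reimbursed separately.
First $163,000 at 42% = $68,460.00
Next $207,000 at 39% = $80,730.00
Next $141,000 at 35.5% = $50,055.00
Next $41,000 at 27% = $11,070.00
Remaining $393,500 at 18.5% = $72,797.50
Fee: $68,460.00 + $80,730.00 + $50,055.00 + $11,070.00 + $72,797.50 = $283,112.50
$283,112.50 is under the $473,200 cap.

$283,112.50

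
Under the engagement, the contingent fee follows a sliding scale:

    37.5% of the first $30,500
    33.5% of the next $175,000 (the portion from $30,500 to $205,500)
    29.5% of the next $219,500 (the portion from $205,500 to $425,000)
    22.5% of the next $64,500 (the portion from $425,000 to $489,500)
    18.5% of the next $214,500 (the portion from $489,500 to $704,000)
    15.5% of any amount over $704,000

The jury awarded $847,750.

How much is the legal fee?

First $30,500 at 37.5% = $11,437.50
Next $175,000 at 33.5% = $58,625.00
Next $219,500 at 29.5% = $64,752.50
Next $64,500 at 22.5% = $14,512.50
Next $214,500 at 18.5% = $39,682.50
Remaining $143,750 at 15.5% = $22,281.25
Fee: $11,437.50 + $58,625.00 + $64,752.50 + $14,512.50 + $39,682.50 + $22,281.25 = $211,291.25

$211,291.25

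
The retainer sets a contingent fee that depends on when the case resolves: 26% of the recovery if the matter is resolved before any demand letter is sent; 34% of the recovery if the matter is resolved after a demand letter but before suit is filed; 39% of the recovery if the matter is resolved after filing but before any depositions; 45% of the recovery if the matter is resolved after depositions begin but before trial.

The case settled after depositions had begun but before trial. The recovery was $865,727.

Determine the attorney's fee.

$389,577.15

The matter settled after depositions had begun but before trial, so the 45% rate applies.
$865,727 × 45% = $389,577.15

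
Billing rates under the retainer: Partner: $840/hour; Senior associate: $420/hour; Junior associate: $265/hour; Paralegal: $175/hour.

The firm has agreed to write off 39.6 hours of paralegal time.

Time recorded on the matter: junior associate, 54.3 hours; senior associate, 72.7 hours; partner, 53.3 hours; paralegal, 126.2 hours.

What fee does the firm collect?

Partner: 53.3 × $840 = $44,772.00
Senior associate: 72.7 × $420 = $30,534.00
Junior associate: 54.3 × $265 = $14,389.50
Paralegal: 126.2 × $175 = $22,085.00
Subtotal: $111,780.50
Write-off: 39.6 × $175 = $6,930.00
Total: $111,780.50 − $6,930.00 = $104,850.50

$104,850.50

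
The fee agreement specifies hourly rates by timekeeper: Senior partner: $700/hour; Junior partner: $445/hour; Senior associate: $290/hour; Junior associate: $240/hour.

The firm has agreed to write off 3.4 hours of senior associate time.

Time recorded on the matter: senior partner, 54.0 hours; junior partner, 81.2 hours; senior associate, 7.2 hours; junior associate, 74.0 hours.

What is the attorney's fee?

Senior partner: 54.0 × $700 = $37,800.00
Junior partner: 81.2 × $445 = $36,134.00
Senior associate: 7.2 × $290 = $2,088.00
Junior associate: 74.0 × $240 = $17,760.00
Subtotal: $93,782.00
Write-off: 3.4 × $290 = $986.00
Total: $93,782.00 − $986.00 = $92,796.00

$92,796.00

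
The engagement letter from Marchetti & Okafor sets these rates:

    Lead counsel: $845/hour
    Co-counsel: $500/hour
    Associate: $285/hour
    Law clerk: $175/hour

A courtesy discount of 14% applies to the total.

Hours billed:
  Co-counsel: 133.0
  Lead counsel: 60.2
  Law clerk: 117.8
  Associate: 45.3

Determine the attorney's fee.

$129,769.27

Lead counsel: 60.2 × $845 = $50,869.00
Co-counsel: 133.0 × $500 = $66,500.00
Associate: 45.3 × $285 = $12,910.50
Law clerk: 117.8 × $175 = $20,615.00
Subtotal: $150,894.50
Less 14% discount: −$21,125.23
Total: $150,894.50 − $21,125.23 = $129,769.27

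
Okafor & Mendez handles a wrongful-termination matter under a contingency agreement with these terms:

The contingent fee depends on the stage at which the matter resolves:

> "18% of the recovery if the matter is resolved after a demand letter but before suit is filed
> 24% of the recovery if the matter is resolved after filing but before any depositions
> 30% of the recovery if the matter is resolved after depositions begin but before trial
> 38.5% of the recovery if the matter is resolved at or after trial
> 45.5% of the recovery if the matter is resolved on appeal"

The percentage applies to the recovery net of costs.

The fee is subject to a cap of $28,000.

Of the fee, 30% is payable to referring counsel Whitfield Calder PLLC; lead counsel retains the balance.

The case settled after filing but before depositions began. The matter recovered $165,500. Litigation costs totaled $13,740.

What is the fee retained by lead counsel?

$19,600.00

Fee base (net of costs): $165,500 − $13,740 = $151,760
The matter settled after filing but before depositions began, so the 24% rate applies.
$151,760 × 24% = $36,422.40
$36,422.40 exceeds the $28,000 cap, so the fee is capped at $28,000.00.
Referral share: 30% of $28,000.00 = $8,400.00; lead counsel retains $28,000.00 − $8,400.00 = $19,600.00.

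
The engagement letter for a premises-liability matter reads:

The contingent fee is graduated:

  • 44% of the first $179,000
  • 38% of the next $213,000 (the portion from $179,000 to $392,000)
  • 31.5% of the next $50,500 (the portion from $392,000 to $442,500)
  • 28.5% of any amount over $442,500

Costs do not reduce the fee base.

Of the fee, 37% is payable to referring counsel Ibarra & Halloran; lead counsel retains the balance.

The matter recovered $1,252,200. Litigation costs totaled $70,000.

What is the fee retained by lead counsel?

$256,014.36

Fee base is the gross recovery, $1,252,200; costs are reimbursed separately.
First $179,000 at 44% = $78,760.00
Next $213,000 at 38% = $80,940.00
Next $50,500 at 31.5% = $15,907.50
Remaining $809,700 at 28.5% = $230,764.50
Fee: $78,760.00 + $80,940.00 + $15,907.50 + $230,764.50 = $406,372.00
Referral share: 37% of $406,372.00 = $150,357.64; lead counsel retains $406,372.00 − $150,357.64 = $256,014.36.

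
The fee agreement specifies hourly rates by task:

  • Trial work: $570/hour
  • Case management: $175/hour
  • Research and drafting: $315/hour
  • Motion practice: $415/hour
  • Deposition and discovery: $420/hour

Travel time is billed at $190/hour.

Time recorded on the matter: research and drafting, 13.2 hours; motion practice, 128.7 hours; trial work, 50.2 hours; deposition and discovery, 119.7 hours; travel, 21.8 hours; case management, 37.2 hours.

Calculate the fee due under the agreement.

$147,108.50

Trial work: 50.2 × $570 = $28,614.00
Case management: 37.2 × $175 = $6,510.00
Research and drafting: 13.2 × $315 = $4,158.00
Motion practice: 128.7 × $415 = $53,410.50
Deposition and discovery: 119.7 × $420 = $50,274.00
Subtotal: $28,614.00 + $6,510.00 + $4,158.00 + $53,410.50 + $50,274.00 = $142,966.50
Travel: 21.8 × $190 = $4,142.00
Total: $142,966.50 + $4,142.00 = $147,108.50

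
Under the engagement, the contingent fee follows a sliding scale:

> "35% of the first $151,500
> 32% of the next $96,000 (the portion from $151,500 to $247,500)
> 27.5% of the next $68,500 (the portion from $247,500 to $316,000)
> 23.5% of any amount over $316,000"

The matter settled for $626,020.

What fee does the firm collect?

$175,437.20

First $151,500 at 35% = $53,025.00
Next $96,000 at 32% = $30,720.00
Next $68,500 at 27.5% = $18,837.50
Remaining $310,020 at 23.5% = $72,854.70
Fee: $53,025.00 + $30,720.00 + $18,837.50 + $72,854.70 = $175,437.20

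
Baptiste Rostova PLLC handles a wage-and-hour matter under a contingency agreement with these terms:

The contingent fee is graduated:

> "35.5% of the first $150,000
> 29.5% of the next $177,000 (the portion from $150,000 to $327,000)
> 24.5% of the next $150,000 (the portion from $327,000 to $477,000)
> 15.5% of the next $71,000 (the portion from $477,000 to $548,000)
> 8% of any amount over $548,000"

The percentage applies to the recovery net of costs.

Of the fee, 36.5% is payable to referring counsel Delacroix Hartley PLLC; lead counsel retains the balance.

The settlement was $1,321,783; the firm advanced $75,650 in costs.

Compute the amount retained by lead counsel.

$132,759.86

Fee base (net of costs): $1,321,783 − $75,650 = $1,246,133
First $150,000 at 35.5% = $53,250.00
Next $177,000 at 29.5% = $52,215.00
Next $150,000 at 24.5% = $36,750.00
Next $71,000 at 15.5% = $11,005.00
Remaining $698,133 at 8% = $55,850.64
Fee: $53,250.00 + $52,215.00 + $36,750.00 + $11,005.00 + $55,850.64 = $209,070.64
Referral share: 36.5% of $209,070.64 = $76,310.78; lead counsel retains $209,070.64 − $76,310.78 = $132,759.86.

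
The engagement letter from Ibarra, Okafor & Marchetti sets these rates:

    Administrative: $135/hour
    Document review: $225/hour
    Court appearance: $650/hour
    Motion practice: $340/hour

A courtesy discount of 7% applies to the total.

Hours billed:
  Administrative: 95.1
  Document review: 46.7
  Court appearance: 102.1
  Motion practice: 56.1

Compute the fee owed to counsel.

Administrative: 95.1 × $135 = $12,838.50
Document review: 46.7 × $225 = $10,507.50
Court appearance: 102.1 × $650 = $66,365.00
Motion practice: 56.1 × $340 = $19,074.00
Subtotal: $108,785.00
Less 7% discount: −$7,614.95
Total: $108,785.00 − $7,614.95 = $101,170.05

$101,170.05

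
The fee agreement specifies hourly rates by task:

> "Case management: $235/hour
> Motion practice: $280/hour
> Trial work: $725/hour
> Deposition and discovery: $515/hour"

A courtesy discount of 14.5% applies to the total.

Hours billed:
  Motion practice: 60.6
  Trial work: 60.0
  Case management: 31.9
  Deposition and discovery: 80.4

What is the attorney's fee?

Case management: 31.9 × $235 = $7,496.50
Motion practice: 60.6 × $280 = $16,968.00
Trial work: 60.0 × $725 = $43,500.00
Deposition and discovery: 80.4 × $515 = $41,406.00
Subtotal: $109,370.50
Less 14.5% discount: −$15,858.72
Total: $109,370.50 − $15,858.72 = $93,511.78

$93,511.78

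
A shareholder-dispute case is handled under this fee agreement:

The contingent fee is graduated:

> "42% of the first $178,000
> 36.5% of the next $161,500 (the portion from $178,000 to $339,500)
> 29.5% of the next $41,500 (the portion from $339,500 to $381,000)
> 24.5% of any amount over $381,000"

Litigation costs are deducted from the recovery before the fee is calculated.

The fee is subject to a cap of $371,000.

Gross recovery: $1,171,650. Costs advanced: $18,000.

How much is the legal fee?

$335,249.25

Fee base (net of costs): $1,171,650 − $18,000 = $1,153,650
First $178,000 at 42% = $74,760.00
Next $161,500 at 36.5% = $58,947.50
Next $41,500 at 29.5% = $12,242.50
Remaining $772,650 at 24.5% = $189,299.25
Fee: $74,760.00 + $58,947.50 + $12,242.50 + $189,299.25 = $335,249.25
$335,249.25 is under the $371,000 cap.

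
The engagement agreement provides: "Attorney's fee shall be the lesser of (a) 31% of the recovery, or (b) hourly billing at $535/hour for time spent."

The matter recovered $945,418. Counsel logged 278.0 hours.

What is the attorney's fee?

$148,730.00

(a) 31% of $945,418 = $293,079.58
(b) 278.0 × $535 = $148,730.00
The lesser is (b): $148,730.00.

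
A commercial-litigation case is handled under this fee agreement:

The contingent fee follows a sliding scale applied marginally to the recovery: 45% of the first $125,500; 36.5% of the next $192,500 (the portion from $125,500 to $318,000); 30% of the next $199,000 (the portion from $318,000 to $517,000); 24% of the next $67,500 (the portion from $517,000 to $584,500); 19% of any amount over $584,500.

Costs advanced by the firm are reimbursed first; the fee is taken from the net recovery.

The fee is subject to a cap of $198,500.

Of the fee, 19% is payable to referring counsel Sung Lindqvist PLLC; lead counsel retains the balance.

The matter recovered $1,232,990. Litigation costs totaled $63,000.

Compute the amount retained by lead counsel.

Fee base (net of costs): $1,232,990 − $63,000 = $1,169,990
First $125,500 at 45% = $56,475.00
Next $192,500 at 36.5% = $70,262.50
Next $199,000 at 30% = $59,700.00
Next $67,500 at 24% = $16,200.00
Remaining $585,490 at 19% = $111,243.10
Fee: $56,475.00 + $70,262.50 + $59,700.00 + $16,200.00 + $111,243.10 = $313,880.60
$313,880.60 exceeds the $198,500 cap, so the fee is capped at $198,500.00.
Referral share: 19% of $198,500.00 = $37,715.00; lead counsel retains $198,500.00 − $37,715.00 = $160,785.00.

$160,785.00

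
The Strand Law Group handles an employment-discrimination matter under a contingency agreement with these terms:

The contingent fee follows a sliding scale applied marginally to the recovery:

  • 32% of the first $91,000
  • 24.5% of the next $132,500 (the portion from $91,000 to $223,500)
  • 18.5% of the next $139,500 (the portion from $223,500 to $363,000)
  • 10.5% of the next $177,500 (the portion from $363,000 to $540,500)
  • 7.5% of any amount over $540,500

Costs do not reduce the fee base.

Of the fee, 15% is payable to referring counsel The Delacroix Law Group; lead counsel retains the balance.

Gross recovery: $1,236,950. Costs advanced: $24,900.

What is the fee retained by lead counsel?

Fee base is the gross recovery, $1,236,950; costs are reimbursed separately.
First $91,000 at 32% = $29,120.00
Next $132,500 at 24.5% = $32,462.50
Next $139,500 at 18.5% = $25,807.50
Next $177,500 at 10.5% = $18,637.50
Remaining $696,450 at 7.5% = $52,233.75
Fee: $29,120.00 + $32,462.50 + $25,807.50 + $18,637.50 + $52,233.75 = $158,261.25
Referral share: 15% of $158,261.25 = $23,739.19; lead counsel retains $158,261.25 − $23,739.19 = $134,522.06.

$134,522.06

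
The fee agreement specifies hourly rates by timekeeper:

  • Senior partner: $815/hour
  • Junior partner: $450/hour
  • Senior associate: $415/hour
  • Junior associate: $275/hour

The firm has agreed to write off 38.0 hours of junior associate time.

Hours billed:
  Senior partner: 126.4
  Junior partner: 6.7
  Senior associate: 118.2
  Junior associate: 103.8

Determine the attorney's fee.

$173,179.00

Senior partner: 126.4 × $815 = $103,016.00
Junior partner: 6.7 × $450 = $3,015.00
Senior associate: 118.2 × $415 = $49,053.00
Junior associate: 103.8 × $275 = $28,545.00
Subtotal: $183,629.00
Write-off: 38.0 × $275 = $10,450.00
Total: $183,629.00 − $10,450.00 = $173,179.00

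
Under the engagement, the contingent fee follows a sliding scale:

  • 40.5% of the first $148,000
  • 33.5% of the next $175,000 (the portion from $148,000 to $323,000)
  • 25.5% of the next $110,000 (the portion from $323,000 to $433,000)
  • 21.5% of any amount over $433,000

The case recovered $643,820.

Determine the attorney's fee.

$191,941.30

First $148,000 at 40.5% = $59,940.00
Next $175,000 at 33.5% = $58,625.00
Next $110,000 at 25.5% = $28,050.00
Remaining $210,820 at 21.5% = $45,326.30
Fee: $59,940.00 + $58,625.00 + $28,050.00 + $45,326.30 = $191,941.30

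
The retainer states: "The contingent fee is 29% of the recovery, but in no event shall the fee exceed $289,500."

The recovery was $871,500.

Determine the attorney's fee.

$252,735.00

29% of $871,500 = $252,735.00
That is under the $289,500 cap.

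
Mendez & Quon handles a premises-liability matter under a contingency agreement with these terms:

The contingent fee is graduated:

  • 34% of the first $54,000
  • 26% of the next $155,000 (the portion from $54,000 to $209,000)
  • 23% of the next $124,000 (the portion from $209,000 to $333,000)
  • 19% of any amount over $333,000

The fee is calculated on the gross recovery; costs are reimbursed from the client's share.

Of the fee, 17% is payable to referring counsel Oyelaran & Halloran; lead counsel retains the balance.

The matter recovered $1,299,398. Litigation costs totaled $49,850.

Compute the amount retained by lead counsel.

$224,760.36

Fee base is the gross recovery, $1,299,398; costs are reimbursed separately.
First $54,000 at 34% = $18,360.00
Next $155,000 at 26% = $40,300.00
Next $124,000 at 23% = $28,520.00
Remaining $966,398 at 19% = $183,615.62
Fee: $18,360.00 + $40,300.00 + $28,520.00 + $183,615.62 = $270,795.62
Referral share: 17% of $270,795.62 = $46,035.26; lead counsel retains $270,795.62 − $46,035.26 = $224,760.36.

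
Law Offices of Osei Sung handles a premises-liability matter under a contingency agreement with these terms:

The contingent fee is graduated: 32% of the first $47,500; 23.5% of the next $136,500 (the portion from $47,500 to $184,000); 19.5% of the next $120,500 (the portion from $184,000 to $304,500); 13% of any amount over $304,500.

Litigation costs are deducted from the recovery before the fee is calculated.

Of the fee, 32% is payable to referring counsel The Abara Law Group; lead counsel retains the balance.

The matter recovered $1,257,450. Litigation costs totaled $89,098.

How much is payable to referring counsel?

$58,584.24

Fee base (net of costs): $1,257,450 − $89,098 = $1,168,352
First $47,500 at 32% = $15,200.00
Next $136,500 at 23.5% = $32,077.50
Next $120,500 at 19.5% = $23,497.50
Remaining $863,852 at 13% = $112,300.76
Fee: $15,200.00 + $32,077.50 + $23,497.50 + $112,300.76 = $183,075.76
Referral share: 32% of $183,075.76 = $58,584.24; lead counsel retains $183,075.76 − $58,584.24 = $124,491.52.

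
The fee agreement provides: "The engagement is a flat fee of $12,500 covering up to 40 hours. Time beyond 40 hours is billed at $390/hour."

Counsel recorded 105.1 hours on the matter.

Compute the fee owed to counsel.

Flat fee: $12,500.00
Excess hours: 105.1 − 40 = 65.1
Overrun: 65.1 × $390 = $25,389.00
Total: $12,500.00 + $25,389.00 = $37,889.00

$37,889.00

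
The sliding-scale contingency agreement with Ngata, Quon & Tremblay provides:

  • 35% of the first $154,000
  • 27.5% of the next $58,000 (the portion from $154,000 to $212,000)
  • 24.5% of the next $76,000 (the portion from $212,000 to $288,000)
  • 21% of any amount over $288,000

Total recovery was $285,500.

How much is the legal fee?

$87,857.50

First $154,000 at 35% = $53,900.00
Next $58,000 at 27.5% = $15,950.00
Remaining $73,500 at 24.5% = $18,007.50
Fee: $53,900.00 + $15,950.00 + $18,007.50 = $87,857.50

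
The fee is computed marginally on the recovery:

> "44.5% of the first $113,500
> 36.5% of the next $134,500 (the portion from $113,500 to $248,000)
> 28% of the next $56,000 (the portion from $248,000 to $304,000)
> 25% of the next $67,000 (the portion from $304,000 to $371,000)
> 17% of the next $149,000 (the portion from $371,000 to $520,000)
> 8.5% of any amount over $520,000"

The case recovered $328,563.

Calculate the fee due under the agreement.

First $113,500 at 44.5% = $50,507.50
Next $134,500 at 36.5% = $49,092.50
Next $56,000 at 28% = $15,680.00
Remaining $24,563 at 25% = $6,140.75
Fee: $50,507.50 + $49,092.50 + $15,680.00 + $6,140.75 = $121,420.75

$121,420.75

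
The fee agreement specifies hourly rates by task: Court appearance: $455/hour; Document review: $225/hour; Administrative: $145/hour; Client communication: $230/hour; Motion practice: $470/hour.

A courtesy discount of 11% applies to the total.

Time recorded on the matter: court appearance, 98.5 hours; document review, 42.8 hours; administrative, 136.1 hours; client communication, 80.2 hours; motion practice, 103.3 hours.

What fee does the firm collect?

Court appearance: 98.5 × $455 = $44,817.50
Document review: 42.8 × $225 = $9,630.00
Administrative: 136.1 × $145 = $19,734.50
Client communication: 80.2 × $230 = $18,446.00
Motion practice: 103.3 × $470 = $48,551.00
Subtotal: $141,179.00
Less 11% discount: −$15,529.69
Total: $141,179.00 − $15,529.69 = $125,649.31

$125,649.31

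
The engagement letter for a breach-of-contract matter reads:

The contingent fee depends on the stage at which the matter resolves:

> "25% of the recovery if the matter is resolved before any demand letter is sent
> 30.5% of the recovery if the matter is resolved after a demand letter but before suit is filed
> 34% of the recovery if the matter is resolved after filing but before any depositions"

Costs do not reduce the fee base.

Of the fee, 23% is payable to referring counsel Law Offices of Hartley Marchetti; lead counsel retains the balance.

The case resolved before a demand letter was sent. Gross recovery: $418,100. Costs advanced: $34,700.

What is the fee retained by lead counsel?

$80,484.25

Fee base is the gross recovery, $418,100; costs are reimbursed separately.
The matter resolved before a demand letter was sent, so the 25% rate applies.
$418,100 × 25% = $104,525.00
Referral share: 23% of $104,525.00 = $24,040.75; lead counsel retains $104,525.00 − $24,040.75 = $80,484.25.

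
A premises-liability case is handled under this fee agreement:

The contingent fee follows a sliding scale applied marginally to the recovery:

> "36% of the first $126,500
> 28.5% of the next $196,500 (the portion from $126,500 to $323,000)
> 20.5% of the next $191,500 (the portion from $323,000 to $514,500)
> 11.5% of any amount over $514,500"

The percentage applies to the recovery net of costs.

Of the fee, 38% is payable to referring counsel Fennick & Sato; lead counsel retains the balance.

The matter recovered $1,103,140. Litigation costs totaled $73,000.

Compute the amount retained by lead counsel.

Fee base (net of costs): $1,103,140 − $73,000 = $1,030,140
First $126,500 at 36% = $45,540.00
Next $196,500 at 28.5% = $56,002.50
Next $191,500 at 20.5% = $39,257.50
Remaining $515,640 at 11.5% = $59,298.60
Fee: $45,540.00 + $56,002.50 + $39,257.50 + $59,298.60 = $200,098.60
Referral share: 38% of $200,098.60 = $76,037.47; lead counsel retains $200,098.60 − $76,037.47 = $124,061.13.

$124,061.13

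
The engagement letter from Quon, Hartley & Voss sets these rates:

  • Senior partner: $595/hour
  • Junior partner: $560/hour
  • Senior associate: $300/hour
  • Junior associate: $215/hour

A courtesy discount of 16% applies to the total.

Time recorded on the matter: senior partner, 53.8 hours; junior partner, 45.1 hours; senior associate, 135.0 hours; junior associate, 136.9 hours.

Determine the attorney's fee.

$106,848.42

Senior partner: 53.8 × $595 = $32,011.00
Junior partner: 45.1 × $560 = $25,256.00
Senior associate: 135.0 × $300 = $40,500.00
Junior associate: 136.9 × $215 = $29,433.50
Subtotal: $127,200.50
Less 16% discount: −$20,352.08
Total: $127,200.50 − $20,352.08 = $106,848.42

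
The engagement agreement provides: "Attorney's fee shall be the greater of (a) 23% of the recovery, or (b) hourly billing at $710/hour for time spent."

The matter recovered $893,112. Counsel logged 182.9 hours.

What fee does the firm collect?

(a) 23% of $893,112 = $205,415.76
(b) 182.9 × $710 = $129,859.00
The greater is (a): $205,415.76.

$205,415.76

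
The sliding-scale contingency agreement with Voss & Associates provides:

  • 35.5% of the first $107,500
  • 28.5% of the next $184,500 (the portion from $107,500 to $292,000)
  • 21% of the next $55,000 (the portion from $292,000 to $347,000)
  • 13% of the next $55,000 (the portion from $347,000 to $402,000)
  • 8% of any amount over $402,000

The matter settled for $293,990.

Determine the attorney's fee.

$91,162.90

First $107,500 at 35.5% = $38,162.50
Next $184,500 at 28.5% = $52,582.50
Remaining $1,990 at 21% = $417.90
Fee: $38,162.50 + $52,582.50 + $417.90 = $91,162.90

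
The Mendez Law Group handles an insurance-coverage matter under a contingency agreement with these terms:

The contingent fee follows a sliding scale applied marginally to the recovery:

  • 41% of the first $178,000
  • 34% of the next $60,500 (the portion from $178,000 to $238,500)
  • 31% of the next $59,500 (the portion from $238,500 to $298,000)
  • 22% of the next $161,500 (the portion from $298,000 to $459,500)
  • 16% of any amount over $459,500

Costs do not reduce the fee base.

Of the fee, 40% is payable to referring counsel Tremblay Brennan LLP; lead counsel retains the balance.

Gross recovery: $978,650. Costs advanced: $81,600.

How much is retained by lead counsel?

Fee base is the gross recovery, $978,650; costs are reimbursed separately.
First $178,000 at 41% = $72,980.00
Next $60,500 at 34% = $20,570.00
Next $59,500 at 31% = $18,445.00
Next $161,500 at 22% = $35,530.00
Remaining $519,150 at 16% = $83,064.00
Fee: $72,980.00 + $20,570.00 + $18,445.00 + $35,530.00 + $83,064.00 = $230,589.00
Referral share: 40% of $230,589.00 = $92,235.60; lead counsel retains $230,589.00 − $92,235.60 = $138,353.40.

$138,353.40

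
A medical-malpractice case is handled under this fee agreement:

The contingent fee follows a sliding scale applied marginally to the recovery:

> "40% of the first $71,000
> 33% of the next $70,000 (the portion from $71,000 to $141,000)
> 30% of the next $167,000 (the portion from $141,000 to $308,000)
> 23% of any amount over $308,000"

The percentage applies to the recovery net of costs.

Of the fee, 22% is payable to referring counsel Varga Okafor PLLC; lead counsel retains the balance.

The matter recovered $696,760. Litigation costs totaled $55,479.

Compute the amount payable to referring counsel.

Fee base (net of costs): $696,760 − $55,479 = $641,281
First $71,000 at 40% = $28,400.00
Next $70,000 at 33% = $23,100.00
Next $167,000 at 30% = $50,100.00
Remaining $333,281 at 23% = $76,654.63
Fee: $28,400.00 + $23,100.00 + $50,100.00 + $76,654.63 = $178,254.63
Referral share: 22% of $178,254.63 = $39,216.02; lead counsel retains $178,254.63 − $39,216.02 = $139,038.61.

$39,216.02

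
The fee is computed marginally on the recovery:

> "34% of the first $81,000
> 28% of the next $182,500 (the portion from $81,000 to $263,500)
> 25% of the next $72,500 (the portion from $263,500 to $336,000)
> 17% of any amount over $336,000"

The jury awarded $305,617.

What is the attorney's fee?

First $81,000 at 34% = $27,540.00
Next $182,500 at 28% = $51,100.00
Remaining $42,117 at 25% = $10,529.25
Fee: $27,540.00 + $51,100.00 + $10,529.25 = $89,169.25

$89,169.25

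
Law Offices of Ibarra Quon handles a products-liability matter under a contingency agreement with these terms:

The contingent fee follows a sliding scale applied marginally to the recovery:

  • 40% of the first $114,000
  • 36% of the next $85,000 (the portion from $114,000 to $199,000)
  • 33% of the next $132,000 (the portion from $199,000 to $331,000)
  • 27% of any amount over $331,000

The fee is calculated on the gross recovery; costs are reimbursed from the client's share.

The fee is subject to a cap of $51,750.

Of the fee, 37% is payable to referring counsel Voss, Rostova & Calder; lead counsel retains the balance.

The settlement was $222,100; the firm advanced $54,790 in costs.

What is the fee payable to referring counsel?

Fee base is the gross recovery, $222,100; costs are reimbursed separately.
First $114,000 at 40% = $45,600.00
Next $85,000 at 36% = $30,600.00
Remaining $23,100 at 33% = $7,623.00
Fee: $45,600.00 + $30,600.00 + $7,623.00 = $83,823.00
$83,823.00 exceeds the $51,750 cap, so the fee is capped at $51,750.00.
Referral share: 37% of $51,750.00 = $19,147.50; lead counsel retains $51,750.00 − $19,147.50 = $32,602.50.

$19,147.50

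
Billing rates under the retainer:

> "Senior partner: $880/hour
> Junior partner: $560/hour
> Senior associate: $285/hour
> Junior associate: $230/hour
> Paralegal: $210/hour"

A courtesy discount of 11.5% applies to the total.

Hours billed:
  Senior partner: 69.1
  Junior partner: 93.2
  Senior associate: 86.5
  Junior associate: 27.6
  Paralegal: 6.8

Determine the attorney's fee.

Senior partner: 69.1 × $880 = $60,808.00
Junior partner: 93.2 × $560 = $52,192.00
Senior associate: 86.5 × $285 = $24,652.50
Junior associate: 27.6 × $230 = $6,348.00
Paralegal: 6.8 × $210 = $1,428.00
Subtotal: $145,428.50
Less 11.5% discount: −$16,724.28
Total: $145,428.50 − $16,724.28 = $128,704.22

$128,704.22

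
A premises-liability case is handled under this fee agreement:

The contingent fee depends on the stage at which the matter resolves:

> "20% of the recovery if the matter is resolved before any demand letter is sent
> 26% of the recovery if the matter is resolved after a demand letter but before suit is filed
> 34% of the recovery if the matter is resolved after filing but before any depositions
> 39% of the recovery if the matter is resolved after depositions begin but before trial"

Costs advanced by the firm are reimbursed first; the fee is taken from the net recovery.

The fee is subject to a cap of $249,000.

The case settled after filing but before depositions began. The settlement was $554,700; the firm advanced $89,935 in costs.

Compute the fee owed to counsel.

Fee base (net of costs): $554,700 − $89,935 = $464,765
The matter settled after filing but before depositions began, so the 34% rate applies.
$464,765 × 34% = $158,020.10
$158,020.10 is under the $249,000 cap.

$158,020.10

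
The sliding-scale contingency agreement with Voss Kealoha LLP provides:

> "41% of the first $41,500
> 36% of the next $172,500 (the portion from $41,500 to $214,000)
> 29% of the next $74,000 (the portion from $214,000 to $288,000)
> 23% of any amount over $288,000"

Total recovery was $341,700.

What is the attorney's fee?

First $41,500 at 41% = $17,015.00
Next $172,500 at 36% = $62,100.00
Next $74,000 at 29% = $21,460.00
Remaining $53,700 at 23% = $12,351.00
Fee: $17,015.00 + $62,100.00 + $21,460.00 + $12,351.00 = $112,926.00

$112,926.00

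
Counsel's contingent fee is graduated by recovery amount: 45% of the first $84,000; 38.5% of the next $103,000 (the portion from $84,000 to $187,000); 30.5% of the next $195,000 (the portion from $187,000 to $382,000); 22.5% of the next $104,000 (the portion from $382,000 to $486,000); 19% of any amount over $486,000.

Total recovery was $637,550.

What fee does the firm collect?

First $84,000 at 45% = $37,800.00
Next $103,000 at 38.5% = $39,655.00
Next $195,000 at 30.5% = $59,475.00
Next $104,000 at 22.5% = $23,400.00
Remaining $151,550 at 19% = $28,794.50
Fee: $37,800.00 + $39,655.00 + $59,475.00 + $23,400.00 + $28,794.50 = $189,124.50

$189,124.50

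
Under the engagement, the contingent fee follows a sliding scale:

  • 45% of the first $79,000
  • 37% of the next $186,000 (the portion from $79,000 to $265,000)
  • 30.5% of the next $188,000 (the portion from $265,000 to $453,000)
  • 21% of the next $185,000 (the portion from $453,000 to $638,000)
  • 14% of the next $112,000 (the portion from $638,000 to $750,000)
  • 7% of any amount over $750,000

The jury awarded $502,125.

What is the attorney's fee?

$172,026.25

First $79,000 at 45% = $35,550.00
Next $186,000 at 37% = $68,820.00
Next $188,000 at 30.5% = $57,340.00
Remaining $49,125 at 21% = $10,316.25
Fee: $35,550.00 + $68,820.00 + $57,340.00 + $10,316.25 = $172,026.25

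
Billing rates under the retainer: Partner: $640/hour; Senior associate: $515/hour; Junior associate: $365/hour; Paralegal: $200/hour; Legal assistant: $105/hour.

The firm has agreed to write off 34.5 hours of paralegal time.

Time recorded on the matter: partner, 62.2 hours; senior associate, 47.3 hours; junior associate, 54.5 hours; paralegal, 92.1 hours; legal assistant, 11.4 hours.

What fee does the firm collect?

Partner: 62.2 × $640 = $39,808.00
Senior associate: 47.3 × $515 = $24,359.50
Junior associate: 54.5 × $365 = $19,892.50
Paralegal: 92.1 × $200 = $18,420.00
Legal assistant: 11.4 × $105 = $1,197.00
Subtotal: $103,677.00
Write-off: 34.5 × $200 = $6,900.00
Total: $103,677.00 − $6,900.00 = $96,777.00

$96,777.00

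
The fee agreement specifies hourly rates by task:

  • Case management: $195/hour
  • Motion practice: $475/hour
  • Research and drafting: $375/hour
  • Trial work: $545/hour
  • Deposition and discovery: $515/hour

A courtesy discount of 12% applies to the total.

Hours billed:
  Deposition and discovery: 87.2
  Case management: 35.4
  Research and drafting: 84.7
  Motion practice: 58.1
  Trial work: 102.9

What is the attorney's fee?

$147,181.32

Case management: 35.4 × $195 = $6,903.00
Motion practice: 58.1 × $475 = $27,597.50
Research and drafting: 84.7 × $375 = $31,762.50
Trial work: 102.9 × $545 = $56,080.50
Deposition and discovery: 87.2 × $515 = $44,908.00
Subtotal: $167,251.50
Less 12% discount: −$20,070.18
Total: $167,251.50 − $20,070.18 = $147,181.32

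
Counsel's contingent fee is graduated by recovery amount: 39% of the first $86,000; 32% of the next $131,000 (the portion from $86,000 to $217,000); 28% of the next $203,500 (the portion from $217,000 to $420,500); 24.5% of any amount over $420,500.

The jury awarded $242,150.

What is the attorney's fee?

$82,502.00

First $86,000 at 39% = $33,540.00
Next $131,000 at 32% = $41,920.00
Remaining $25,150 at 28% = $7,042.00
Fee: $33,540.00 + $41,920.00 + $7,042.00 = $82,502.00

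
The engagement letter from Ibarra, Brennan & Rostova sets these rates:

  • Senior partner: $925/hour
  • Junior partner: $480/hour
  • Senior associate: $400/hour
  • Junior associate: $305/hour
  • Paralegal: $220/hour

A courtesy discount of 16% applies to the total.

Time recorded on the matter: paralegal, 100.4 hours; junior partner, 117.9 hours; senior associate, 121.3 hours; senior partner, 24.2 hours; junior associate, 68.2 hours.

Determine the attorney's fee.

$143,124.24

Senior partner: 24.2 × $925 = $22,385.00
Junior partner: 117.9 × $480 = $56,592.00
Senior associate: 121.3 × $400 = $48,520.00
Junior associate: 68.2 × $305 = $20,801.00
Paralegal: 100.4 × $220 = $22,088.00
Subtotal: $170,386.00
Less 16% discount: −$27,261.76
Total: $170,386.00 − $27,261.76 = $143,124.24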